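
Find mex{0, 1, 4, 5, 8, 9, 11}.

The values 0, 1 are all present; 2 is the first non-negative integer missing from the set.

2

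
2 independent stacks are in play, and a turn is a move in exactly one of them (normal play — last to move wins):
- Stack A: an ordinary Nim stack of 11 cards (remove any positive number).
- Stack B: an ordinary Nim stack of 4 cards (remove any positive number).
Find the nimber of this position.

Stack A is a plain Nim stack of size 11, so its Grundy value is 11.
Stack B is a plain Nim stack of size 4, so its Grundy value is 4.
The value of a disjunctive sum is the nim-sum of the parts.
Combined value = 11 XOR 4 = 15.

15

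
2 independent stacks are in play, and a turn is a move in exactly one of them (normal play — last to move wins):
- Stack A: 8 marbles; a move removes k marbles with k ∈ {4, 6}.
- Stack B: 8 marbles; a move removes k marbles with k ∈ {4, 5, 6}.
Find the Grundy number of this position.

0

Grundy values for stack A (subtraction set {4, 6}):
k:     0  1  2  3  4  5  6  7  8
g(k):  0  0  0  0  1  1  1  1  2
So g(8) = 2.
For stack B, compute g(0), g(1), … with moves {4, 5, 6}:
g(0) = mex{} = 0
g(1) = mex{} = 0
g(2) = mex{} = 0
g(3) = mex{} = 0
g(4) = mex{0} = 1
g(5) = mex{0} = 1
g(6) = mex{0} = 1
g(7) = mex{0} = 1
g(8) = mex{0,1} = 2
So g(8) = 2.
The value of a disjunctive sum is the nim-sum of the parts.
Combined value = 2 ⊕ 2 = 0.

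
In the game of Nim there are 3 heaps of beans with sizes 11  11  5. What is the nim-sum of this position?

Nim-sum: 11 ^ 11 ^ 5 = 5.

5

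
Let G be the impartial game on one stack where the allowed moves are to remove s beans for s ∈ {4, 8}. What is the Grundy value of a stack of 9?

Grundy values for subtraction set {4, 8}:
g(0) = mex{} = 0
g(1) = mex{} = 0
g(2) = mex{} = 0
g(3) = mex{} = 0
g(4) = mex{0} = 1
g(5) = mex{0} = 1
g(6) = mex{0} = 1
g(7) = mex{0} = 1
g(8) = mex{0,1} = 2
g(9) = mex{0,1} = 2
So g(9) = 2.

2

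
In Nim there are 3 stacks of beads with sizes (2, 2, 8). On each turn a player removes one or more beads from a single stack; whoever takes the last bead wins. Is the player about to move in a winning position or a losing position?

Winning position

Compute the nim-sum pairwise:
2 ⊕ 2 = 0
0 ⊕ 8 = 8
The nim-sum is 8 ≠ 0, so this is an N-position: the player to move can win.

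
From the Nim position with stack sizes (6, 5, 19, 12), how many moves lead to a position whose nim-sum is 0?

Bitwise XOR of the heap sizes:
  00110  (6)
  00101  (5)
  10011  (19)
  01100  (12)
  -----
  11100  (28)
The overall nim-sum is X = 28. A stack of size p has a winning move iff p XOR X < p (reduce it to p XOR X).
  6: 6 XOR 28 = 26 ≥ 6 — no move.
  5: 5 XOR 28 = 25 ≥ 5 — no move.
  19: 19 XOR 28 = 15 < 19 — winning move (to 15).
  12: 12 XOR 28 = 16 ≥ 12 — no move.
That gives 1 winning move.

1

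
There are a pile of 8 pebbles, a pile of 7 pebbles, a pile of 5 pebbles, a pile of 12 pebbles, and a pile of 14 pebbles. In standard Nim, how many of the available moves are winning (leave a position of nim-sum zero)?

Compute the nim-sum pairwise:
8 ⊕ 7 = 15
15 ⊕ 5 = 10
10 ⊕ 12 = 6
6 ⊕ 14 = 8
The overall nim-sum is X = 8. A pile of size p has a winning move iff p XOR X < p (reduce it to p XOR X).
  8: 8 XOR 8 = 0 < 8 — winning move (to 0).
  7: 7 XOR 8 = 15 ≥ 7 — no move.
  5: 5 XOR 8 = 13 ≥ 5 — no move.
  12: 12 XOR 8 = 4 < 12 — winning move (to 4).
  14: 14 XOR 8 = 6 < 14 — winning move (to 6).
That gives 3 winning moves.

3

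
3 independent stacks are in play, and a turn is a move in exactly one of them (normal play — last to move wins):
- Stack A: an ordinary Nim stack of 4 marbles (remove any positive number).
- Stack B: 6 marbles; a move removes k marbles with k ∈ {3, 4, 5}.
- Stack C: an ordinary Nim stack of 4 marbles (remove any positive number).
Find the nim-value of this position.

2

Stack A is a plain Nim stack of size 4, so its Grundy value is 4.
Grundy values for stack B (subtraction set {3, 4, 5}):
g(0) = mex{} = 0
g(1) = mex{} = 0
g(2) = mex{} = 0
g(3) = mex{0} = 1
g(4) = mex{0} = 1
g(5) = mex{0} = 1
g(6) = mex{0,1} = 2
So g(6) = 2.
Stack C is a plain Nim stack of size 4, so its Grundy value is 4.
By the Sprague-Grundy theorem, the Grundy value of a sum of independent games is the XOR of the component values.
Combined value = 4 ⊕ 2 ⊕ 4 = 2.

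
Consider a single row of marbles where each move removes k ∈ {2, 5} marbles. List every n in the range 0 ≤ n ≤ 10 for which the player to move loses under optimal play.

Grundy values for subtraction set {2, 5}:
k:     0  1  2  3  4  5  6  7  8  9 10
g(k):  0  0  1  1  0  2  1  0  0  1  1
The P-positions (g = 0) in 0..10 are 0, 1, 4, 7, 8.

0, 1, 4, 7, 8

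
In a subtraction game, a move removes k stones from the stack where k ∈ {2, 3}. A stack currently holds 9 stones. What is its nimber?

2

Build the Grundy sequence with g(k) = mex{g(k−s) : s ∈ {2, 3}, s ≤ k}:
k:     0  1  2  3  4  5  6  7  8  9
g(k):  0  0  1  1  2  0  0  1  1  2
So g(9) = 2.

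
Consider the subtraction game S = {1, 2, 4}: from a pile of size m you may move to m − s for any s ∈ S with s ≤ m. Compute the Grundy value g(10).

Compute g(0), g(1), … for moves {1, 2, 4}:
k:     0  1  2  3  4  5  6  7  8  9 10
g(k):  0  1  2  0  1  2  0  1  2  0  1
So g(10) = 1.

1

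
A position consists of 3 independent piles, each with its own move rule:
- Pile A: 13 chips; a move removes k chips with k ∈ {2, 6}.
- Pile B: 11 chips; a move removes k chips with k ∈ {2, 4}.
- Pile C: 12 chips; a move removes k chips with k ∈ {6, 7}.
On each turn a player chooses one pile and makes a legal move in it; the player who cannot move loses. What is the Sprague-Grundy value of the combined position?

0

Grundy values for pile A (subtraction set {2, 6}):
k:     0  1  2  3  4  5  6  7  8  9 10 11 12 13
g(k):  0  0  1  1  0  0  1  1  0  0  1  1  0  0
So g(13) = 0.
For pile B, compute g(0), g(1), … with moves {2, 4}:
g(0) = mex{} = 0
g(1) = mex{} = 0
g(2) = mex{0} = 1
g(3) = mex{0} = 1
g(4) = mex{0,1} = 2
g(5) = mex{0,1} = 2
g(6) = mex{1,2} = 0
g(7) = mex{1,2} = 0
g(8) = mex{0,2} = 1
g(9) = mex{0,2} = 1
g(10) = mex{0,1} = 2
g(11) = mex{0,1} = 2
So g(11) = 2.
Grundy values for pile C (subtraction set {6, 7}):
k:     0  1  2  3  4  5  6  7  8  9 10 11 12
g(k):  0  0  0  0  0  0  1  1  1  1  1  1  2
So g(12) = 2.
The value of a disjunctive sum is the nim-sum of the parts.
Combined value = 0 XOR 2 XOR 2 = 0.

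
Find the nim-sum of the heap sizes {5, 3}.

6

Write each in binary and XOR column by column:
  101  (5)
  011  (3)
  ---
  110  (6)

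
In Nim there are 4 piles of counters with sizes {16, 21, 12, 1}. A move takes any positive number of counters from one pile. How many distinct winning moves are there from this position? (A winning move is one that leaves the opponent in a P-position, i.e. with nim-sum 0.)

1

Bitwise XOR of the heap sizes:
  10000  (16)
  10101  (21)
  01100  (12)
  00001  (1)
  -----
  01000  (8)
The overall nim-sum is X = 8. A pile of size p has a winning move iff p XOR X < p (reduce it to p XOR X).
  16: 16 XOR 8 = 24 ≥ 16 — no move.
  21: 21 XOR 8 = 29 ≥ 21 — no move.
  12: 12 XOR 8 = 4 < 12 — winning move (to 4).
  1: 1 XOR 8 = 9 ≥ 1 — no move.
That gives 1 winning move.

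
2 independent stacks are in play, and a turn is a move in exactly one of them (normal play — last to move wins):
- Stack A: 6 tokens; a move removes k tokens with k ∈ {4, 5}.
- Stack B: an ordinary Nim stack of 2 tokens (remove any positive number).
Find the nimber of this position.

3

Build the Grundy sequence for stack A with g(k) = mex{g(k−s) : s ∈ {4, 5}, s ≤ k}:
g(0) = mex{} = 0
g(1) = mex{} = 0
g(2) = mex{} = 0
g(3) = mex{} = 0
g(4) = mex{0} = 1
g(5) = mex{0} = 1
g(6) = mex{0} = 1
So g(6) = 1.
Stack B is a plain Nim stack of size 2, so its Grundy value is 2.
By the Sprague-Grundy theorem, the Grundy value of a sum of independent games is the XOR of the component values.
Combined value = 1 ⊕ 2 = 3.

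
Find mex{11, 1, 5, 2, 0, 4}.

The values 0, 1, 2 are all present; 3 is the first non-negative integer missing from the set.

3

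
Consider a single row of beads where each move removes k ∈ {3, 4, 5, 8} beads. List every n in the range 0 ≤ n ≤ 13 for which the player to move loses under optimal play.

Build the Grundy sequence with g(k) = mex{g(k−s) : s ∈ {3, 4, 5, 8}, s ≤ k}:
k:     0  1  2  3  4  5  6  7  8  9 10 11 12 13
g(k):  0  0  0  1  1  1  2  2  2  3  3  0  0  0
The P-positions (g = 0) in 0..13 are 0, 1, 2, 11, 12, 13.

0, 1, 2, 11, 12, 13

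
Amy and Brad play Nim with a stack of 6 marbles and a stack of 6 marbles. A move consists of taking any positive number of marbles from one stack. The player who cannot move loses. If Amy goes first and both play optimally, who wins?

Nim-sum: 6 ⊕ 6 = 0.
The nim-sum is 0, so this is a P-position: the player to move is in a losing position under optimal play; Amy is about to move from it and so loses — Brad wins.

Brad wins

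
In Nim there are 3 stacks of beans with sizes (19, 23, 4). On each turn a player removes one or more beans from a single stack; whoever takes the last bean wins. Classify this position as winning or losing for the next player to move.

In binary:
  10011  (19)
  10111  (23)
  00100  (4)
  -----
  00000  (0)
The nim-sum is 0, so this is a P-position: the player to move is in a losing position under optimal play.

Losing position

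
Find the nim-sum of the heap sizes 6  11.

Compute the nim-sum pairwise:
6 XOR 11 = 13

13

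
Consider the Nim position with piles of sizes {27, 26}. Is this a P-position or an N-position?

Compute the nim-sum pairwise:
27 ^ 26 = 1
The nim-sum is 1 ≠ 0, so this is an N-position: the player to move can win.

N-position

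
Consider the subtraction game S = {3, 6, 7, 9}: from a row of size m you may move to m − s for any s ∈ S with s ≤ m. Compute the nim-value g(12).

Grundy values for subtraction set {3, 6, 7, 9}:
g(0) = mex{} = 0
g(1) = mex{} = 0
g(2) = mex{} = 0
g(3) = mex{0} = 1
g(4) = mex{0} = 1
g(5) = mex{0} = 1
g(6) = mex{0,1} = 2
g(7) = mex{0,1} = 2
g(8) = mex{0,1} = 2
g(9) = mex{0,1,2} = 3
g(10) = mex{0,1,2} = 3
g(11) = mex{0,1,2} = 3
g(12) = mex{1,2,3} = 0
So g(12) = 0.

0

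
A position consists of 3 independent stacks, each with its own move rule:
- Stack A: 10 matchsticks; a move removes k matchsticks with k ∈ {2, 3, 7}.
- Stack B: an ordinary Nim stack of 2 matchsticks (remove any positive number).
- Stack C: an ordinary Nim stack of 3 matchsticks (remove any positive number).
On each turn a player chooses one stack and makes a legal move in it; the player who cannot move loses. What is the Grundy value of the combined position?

1

Grundy values for stack A (subtraction set {2, 3, 7}):
g(0) = mex{} = 0
g(1) = mex{} = 0
g(2) = mex{0} = 1
g(3) = mex{0} = 1
g(4) = mex{0,1} = 2
g(5) = mex{1} = 0
g(6) = mex{1,2} = 0
g(7) = mex{0,2} = 1
g(8) = mex{0} = 1
g(9) = mex{0,1} = 2
g(10) = mex{1} = 0
So g(10) = 0.
Stack B is a plain Nim stack of size 2, so its Grundy value is 2.
Stack C is a plain Nim stack of size 3, so its Grundy value is 3.
The value of a disjunctive sum is the nim-sum of the parts.
Combined value = 0 XOR 2 XOR 3 = 1.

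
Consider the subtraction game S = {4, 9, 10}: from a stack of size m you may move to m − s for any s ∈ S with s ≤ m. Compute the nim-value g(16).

Compute g(0), g(1), … for moves {4, 9, 10}:
k:     0  1  2  3  4  5  6  7  8  9 10 11 12 13 14 15 16
g(k):  0  0  0  0  1  1  1  1  0  2  2  2  1  3  0  0  0
So g(16) = 0.

0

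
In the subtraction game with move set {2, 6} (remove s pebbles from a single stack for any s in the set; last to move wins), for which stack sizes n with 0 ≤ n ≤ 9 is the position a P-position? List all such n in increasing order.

0, 1, 4, 5, 8, 9

Build the Grundy sequence with g(k) = mex{g(k−s) : s ∈ {2, 6}, s ≤ k}:
g(0) = mex{} = 0
g(1) = mex{} = 0
g(2) = mex{0} = 1
g(3) = mex{0} = 1
g(4) = mex{1} = 0
g(5) = mex{1} = 0
g(6) = mex{0} = 1
g(7) = mex{0} = 1
g(8) = mex{1} = 0
g(9) = mex{1} = 0
The P-positions (g = 0) in 0..9 are 0, 1, 4, 5, 8, 9.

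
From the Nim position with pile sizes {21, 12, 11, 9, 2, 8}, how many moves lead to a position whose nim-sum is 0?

1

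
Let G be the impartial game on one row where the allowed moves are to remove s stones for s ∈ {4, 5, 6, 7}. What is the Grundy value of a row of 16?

1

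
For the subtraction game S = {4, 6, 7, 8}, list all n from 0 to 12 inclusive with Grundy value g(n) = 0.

0, 1, 2, 3, 12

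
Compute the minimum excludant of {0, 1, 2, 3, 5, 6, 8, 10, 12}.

The values 0, 1, 2, 3 are all present; 4 is the first non-negative integer missing from the set.

4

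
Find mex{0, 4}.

0 is in the set but 1 is not, so the mex is 1.

1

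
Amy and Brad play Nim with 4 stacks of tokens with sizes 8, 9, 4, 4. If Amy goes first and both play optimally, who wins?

Amy wins

Compute the nim-sum pairwise:
8 ⊕ 9 = 1
1 ⊕ 4 = 5
5 ⊕ 4 = 1
The nim-sum is 1 ≠ 0, so this is an N-position: the player to move can win; Amy has a winning move.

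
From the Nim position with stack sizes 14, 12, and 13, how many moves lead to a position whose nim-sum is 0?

3

In binary:
  1110  (14)
  1100  (12)
  1101  (13)
  ----
  1111  (15)
The overall nim-sum is X = 15. A stack of size p has a winning move iff p XOR X < p (reduce it to p XOR X).
  14: 14 XOR 15 = 1 < 14 — winning move (to 1).
  12: 12 XOR 15 = 3 < 12 — winning move (to 3).
  13: 13 XOR 15 = 2 < 13 — winning move (to 2).
That gives 3 winning moves.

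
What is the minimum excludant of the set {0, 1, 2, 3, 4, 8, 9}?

The values 0, 1, 2, 3, 4 are all present; 5 is the first non-negative integer missing from the set.

5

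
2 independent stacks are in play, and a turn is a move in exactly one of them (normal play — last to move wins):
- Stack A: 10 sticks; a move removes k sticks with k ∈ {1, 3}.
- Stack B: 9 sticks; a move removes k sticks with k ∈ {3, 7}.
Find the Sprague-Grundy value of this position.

1

Build the Grundy sequence for stack A with g(k) = mex{g(k−s) : s ∈ {1, 3}, s ≤ k}:
k:     0  1  2  3  4  5  6  7  8  9 10
g(k):  0  1  0  1  0  1  0  1  0  1  0
So g(10) = 0.
For stack B, compute g(0), g(1), … with moves {3, 7}:
g(0) = mex{} = 0
g(1) = mex{} = 0
g(2) = mex{} = 0
g(3) = mex{0} = 1
g(4) = mex{0} = 1
g(5) = mex{0} = 1
g(6) = mex{1} = 0
g(7) = mex{0,1} = 2
g(8) = mex{0,1} = 2
g(9) = mex{0} = 1
So g(9) = 1.
The value of a disjunctive sum is the nim-sum of the parts.
Combined value = 0 ⊕ 1 = 1.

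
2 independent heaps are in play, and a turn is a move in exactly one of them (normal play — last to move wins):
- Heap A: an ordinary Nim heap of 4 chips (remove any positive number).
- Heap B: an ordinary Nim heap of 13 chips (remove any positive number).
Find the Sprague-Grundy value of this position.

Heap A is a plain Nim heap of size 4, so its Grundy value is 4.
Heap B is a plain Nim heap of size 13, so its Grundy value is 13.
By the Sprague-Grundy theorem, the Grundy value of a sum of independent games is the XOR of the component values.
Combined value = 4 ⊕ 13 = 9.

9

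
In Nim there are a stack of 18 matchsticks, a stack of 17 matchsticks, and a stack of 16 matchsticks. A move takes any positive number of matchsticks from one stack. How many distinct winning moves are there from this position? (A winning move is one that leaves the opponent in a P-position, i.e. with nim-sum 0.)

Compute the nim-sum pairwise:
18 ⊕ 17 = 3
3 ⊕ 16 = 19
The overall nim-sum is X = 19. A stack of size p has a winning move iff p XOR X < p (reduce it to p XOR X).
  18: 18 XOR 19 = 1 < 18 — winning move (to 1).
  17: 17 XOR 19 = 2 < 17 — winning move (to 2).
  16: 16 XOR 19 = 3 < 16 — winning move (to 3).
That gives 3 winning moves.

3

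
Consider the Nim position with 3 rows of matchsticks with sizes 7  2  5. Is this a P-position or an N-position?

P-position

Nim-sum: 7 XOR 2 XOR 5 = 0.
The nim-sum is 0, so this is a P-position: the player to move is in a losing position under optimal play.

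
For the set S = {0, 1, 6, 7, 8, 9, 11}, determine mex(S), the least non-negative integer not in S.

The values 0, 1 are all present; 2 is the first non-negative integer missing from the set.

2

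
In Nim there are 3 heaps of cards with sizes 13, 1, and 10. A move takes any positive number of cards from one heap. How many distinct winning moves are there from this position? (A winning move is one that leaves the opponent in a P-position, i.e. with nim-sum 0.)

Nim-sum: 13 ⊕ 1 ⊕ 10 = 6.
The overall nim-sum is X = 6. A heap of size p has a winning move iff p XOR X < p (reduce it to p XOR X).
  13: 13 XOR 6 = 11 < 13 — winning move (to 11).
  1: 1 XOR 6 = 7 ≥ 1 — no move.
  10: 10 XOR 6 = 12 ≥ 10 — no move.
That gives 1 winning move.

1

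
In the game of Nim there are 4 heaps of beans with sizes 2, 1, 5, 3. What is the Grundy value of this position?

5

Compute the nim-sum pairwise:
2 ⊕ 1 = 3
3 ⊕ 5 = 6
6 ⊕ 3 = 5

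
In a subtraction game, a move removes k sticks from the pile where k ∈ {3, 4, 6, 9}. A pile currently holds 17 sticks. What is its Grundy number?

Build the Grundy sequence with g(k) = mex{g(k−s) : s ∈ {3, 4, 6, 9}, s ≤ k}:
k:     0  1  2  3  4  5  6  7  8  9 10 11 12 13 14 15 16 17
g(k):  0  0  0  1  1  1  2  2  2  3  3  3  0  0  0  1  1  1
So g(17) = 1.

1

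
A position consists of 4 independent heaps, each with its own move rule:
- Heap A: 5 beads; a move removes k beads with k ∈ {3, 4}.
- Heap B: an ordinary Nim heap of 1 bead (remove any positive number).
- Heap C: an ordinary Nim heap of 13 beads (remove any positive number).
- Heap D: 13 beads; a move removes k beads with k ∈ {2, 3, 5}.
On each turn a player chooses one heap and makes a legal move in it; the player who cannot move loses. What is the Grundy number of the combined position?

Grundy values for heap A (subtraction set {3, 4}):
k:     0  1  2  3  4  5
g(k):  0  0  0  1  1  1
So g(5) = 1.
Heap B is a plain Nim heap of size 1, so its Grundy value is 1.
Heap C is a plain Nim heap of size 13, so its Grundy value is 13.
Grundy values for heap D (subtraction set {2, 3, 5}):
g(0) = mex{} = 0
g(1) = mex{} = 0
g(2) = mex{0} = 1
g(3) = mex{0} = 1
g(4) = mex{0,1} = 2
g(5) = mex{0,1} = 2
g(6) = mex{0,1,2} = 3
g(7) = mex{1,2} = 0
g(8) = mex{1,2,3} = 0
g(9) = mex{0,2,3} = 1
g(10) = mex{0,2} = 1
g(11) = mex{0,1,3} = 2
g(12) = mex{0,1} = 2
g(13) = mex{0,1,2} = 3
So g(13) = 3.
By the Sprague-Grundy theorem, the Grundy value of a sum of independent games is the XOR of the component values.
Combined value = 1 XOR 1 XOR 13 XOR 3 = 14.

14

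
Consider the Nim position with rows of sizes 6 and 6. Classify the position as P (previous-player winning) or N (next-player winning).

Compute the nim-sum pairwise:
6 ⊕ 6 = 0
The nim-sum is 0, so this is a P-position: the player to move is in a losing position under optimal play.

P-position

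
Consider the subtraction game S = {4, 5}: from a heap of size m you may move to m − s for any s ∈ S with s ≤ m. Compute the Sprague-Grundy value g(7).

1

Build the Grundy sequence with g(k) = mex{g(k−s) : s ∈ {4, 5}, s ≤ k}:
g(0) = mex{} = 0
g(1) = mex{} = 0
g(2) = mex{} = 0
g(3) = mex{} = 0
g(4) = mex{0} = 1
g(5) = mex{0} = 1
g(6) = mex{0} = 1
g(7) = mex{0} = 1
So g(7) = 1.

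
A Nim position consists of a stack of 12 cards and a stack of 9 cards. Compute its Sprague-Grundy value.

5

Compute the nim-sum pairwise:
12 XOR 9 = 5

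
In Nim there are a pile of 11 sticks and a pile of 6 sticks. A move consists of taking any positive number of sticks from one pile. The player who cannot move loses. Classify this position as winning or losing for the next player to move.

Winning position

Nim-sum: 11 XOR 6 = 13.
The nim-sum is 13 ≠ 0, so this is an N-position: the player to move can win.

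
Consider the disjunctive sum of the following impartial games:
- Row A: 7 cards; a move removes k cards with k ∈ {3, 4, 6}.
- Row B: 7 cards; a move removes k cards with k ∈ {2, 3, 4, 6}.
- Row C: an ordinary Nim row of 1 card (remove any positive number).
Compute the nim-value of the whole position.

For row A, compute g(0), g(1), … with moves {3, 4, 6}:
g(0) = mex{} = 0
g(1) = mex{} = 0
g(2) = mex{} = 0
g(3) = mex{0} = 1
g(4) = mex{0} = 1
g(5) = mex{0} = 1
g(6) = mex{0,1} = 2
g(7) = mex{0,1} = 2
So g(7) = 2.
Build the Grundy sequence for row B with g(k) = mex{g(k−s) : s ∈ {2, 3, 4, 6}, s ≤ k}:
k:     0  1  2  3  4  5  6  7
g(k):  0  0  1  1  2  2  3  3
So g(7) = 3.
Row C is a plain Nim row of size 1, so its Grundy value is 1.
By the Sprague-Grundy theorem, the Grundy value of a sum of independent games is the XOR of the component values.
Combined value = 2 ⊕ 3 ⊕ 1 = 0.

0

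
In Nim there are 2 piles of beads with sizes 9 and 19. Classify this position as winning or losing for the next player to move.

Nim-sum: 9 ⊕ 19 = 26.
The nim-sum is 26 ≠ 0, so this is an N-position: the player to move can win.

Winning position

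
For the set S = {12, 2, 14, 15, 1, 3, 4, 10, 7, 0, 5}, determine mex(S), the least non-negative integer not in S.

6

The values 0, 1, 2, 3, 4, 5 are all present; 6 is the first non-negative integer missing from the set.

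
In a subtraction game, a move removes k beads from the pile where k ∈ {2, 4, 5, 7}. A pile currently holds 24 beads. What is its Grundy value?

Grundy values for subtraction set {2, 4, 5, 7}:
k:     0  1  2  3  4  5  6  7  8  9 10 11 12 13 14 15 16 17 18 19 20 21 22 23 24
g(k):  0  0  1  1  2  2  3  3  4  0  0  1  1  2  2  3  3  4  0  0  1  1  2  2  3
So g(24) = 3.

3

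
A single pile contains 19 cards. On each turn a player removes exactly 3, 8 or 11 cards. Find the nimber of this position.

Grundy values for subtraction set {3, 8, 11}:
k:     0  1  2  3  4  5  6  7  8  9 10 11 12 13 14 15 16 17 18 19
g(k):  0  0  0  1  1  1  0  0  2  1  1  3  2  2  2  3  0  3  2  1
So g(19) = 1.

1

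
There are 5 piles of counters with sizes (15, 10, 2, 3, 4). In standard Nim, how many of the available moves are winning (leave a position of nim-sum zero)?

0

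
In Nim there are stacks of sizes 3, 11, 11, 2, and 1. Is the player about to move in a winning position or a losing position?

Compute the nim-sum pairwise:
3 ⊕ 11 = 8
8 ⊕ 11 = 3
3 ⊕ 2 = 1
1 ⊕ 1 = 0
The nim-sum is 0, so this is a P-position: the player to move is in a losing position under optimal play.

Losing position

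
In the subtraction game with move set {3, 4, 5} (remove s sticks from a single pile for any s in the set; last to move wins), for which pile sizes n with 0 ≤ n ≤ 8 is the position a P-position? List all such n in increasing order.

Compute g(0), g(1), … for moves {3, 4, 5}:
k:     0  1  2  3  4  5  6  7  8
g(k):  0  0  0  1  1  1  2  2  0
The P-positions (g = 0) in 0..8 are 0, 1, 2, 8.

0, 1, 2, 8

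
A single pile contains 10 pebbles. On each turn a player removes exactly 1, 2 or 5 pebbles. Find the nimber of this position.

Build the Grundy sequence with g(k) = mex{g(k−s) : s ∈ {1, 2, 5}, s ≤ k}:
k:     0  1  2  3  4  5  6  7  8  9 10
g(k):  0  1  2  0  1  2  0  1  2  0  1
So g(10) = 1.

1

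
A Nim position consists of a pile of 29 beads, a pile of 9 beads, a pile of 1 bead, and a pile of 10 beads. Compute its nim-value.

31

Write each in binary and XOR column by column:
  11101  (29)
  01001  (9)
  00001  (1)
  01010  (10)
  -----
  11111  (31)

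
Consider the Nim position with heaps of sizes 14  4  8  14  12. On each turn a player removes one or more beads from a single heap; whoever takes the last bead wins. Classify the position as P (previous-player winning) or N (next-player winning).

P-position

Compute the nim-sum pairwise:
14 XOR 4 = 10
10 XOR 8 = 2
2 XOR 14 = 12
12 XOR 12 = 0
The nim-sum is 0, so this is a P-position: the player to move is in a losing position under optimal play.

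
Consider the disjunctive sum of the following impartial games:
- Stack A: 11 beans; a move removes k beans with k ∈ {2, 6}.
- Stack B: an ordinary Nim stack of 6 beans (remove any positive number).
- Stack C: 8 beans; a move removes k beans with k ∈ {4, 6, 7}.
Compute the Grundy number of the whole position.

5

Grundy values for stack A (subtraction set {2, 6}):
g(0) = mex{} = 0
g(1) = mex{} = 0
g(2) = mex{0} = 1
g(3) = mex{0} = 1
g(4) = mex{1} = 0
g(5) = mex{1} = 0
g(6) = mex{0} = 1
g(7) = mex{0} = 1
g(8) = mex{1} = 0
g(9) = mex{1} = 0
g(10) = mex{0} = 1
g(11) = mex{0} = 1
So g(11) = 1.
Stack B is a plain Nim stack of size 6, so its Grundy value is 6.
Grundy values for stack C (subtraction set {4, 6, 7}):
k:     0  1  2  3  4  5  6  7  8
g(k):  0  0  0  0  1  1  1  1  2
So g(8) = 2.
By the Sprague-Grundy theorem, the Grundy value of a sum of independent games is the XOR of the component values.
Combined value = 1 XOR 6 XOR 2 = 5.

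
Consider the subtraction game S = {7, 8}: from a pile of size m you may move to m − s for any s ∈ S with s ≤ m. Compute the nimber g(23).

Grundy values for subtraction set {7, 8}:
k:     0  1  2  3  4  5  6  7  8  9 10 11 12 13 14 15 16 17 18 19 20 21 22 23
g(k):  0  0  0  0  0  0  0  1  1  1  1  1  1  1  2  0  0  0  0  0  0  0  1  1
So g(23) = 1.

1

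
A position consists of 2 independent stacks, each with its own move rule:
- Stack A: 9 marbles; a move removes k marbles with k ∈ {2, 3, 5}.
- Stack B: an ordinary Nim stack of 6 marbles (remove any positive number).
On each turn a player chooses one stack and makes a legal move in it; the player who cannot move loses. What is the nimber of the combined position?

For stack A, compute g(0), g(1), … with moves {2, 3, 5}:
g(0) = mex{} = 0
g(1) = mex{} = 0
g(2) = mex{0} = 1
g(3) = mex{0} = 1
g(4) = mex{0,1} = 2
g(5) = mex{0,1} = 2
g(6) = mex{0,1,2} = 3
g(7) = mex{1,2} = 0
g(8) = mex{1,2,3} = 0
g(9) = mex{0,2,3} = 1
So g(9) = 1.
Stack B is a plain Nim stack of size 6, so its Grundy value is 6.
The value of a disjunctive sum is the nim-sum of the parts.
Combined value = 1 ⊕ 6 = 7.

7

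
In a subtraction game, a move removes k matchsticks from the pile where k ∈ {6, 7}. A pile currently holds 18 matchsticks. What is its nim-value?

0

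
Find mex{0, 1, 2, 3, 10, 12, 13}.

4

The values 0, 1, 2, 3 are all present; 4 is the first non-negative integer missing from the set.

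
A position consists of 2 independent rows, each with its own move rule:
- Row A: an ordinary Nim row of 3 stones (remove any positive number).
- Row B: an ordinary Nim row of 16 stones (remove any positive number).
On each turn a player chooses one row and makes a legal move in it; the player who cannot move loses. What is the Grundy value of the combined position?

19

Row A is a plain Nim row of size 3, so its Grundy value is 3.
Row B is a plain Nim row of size 16, so its Grundy value is 16.
The value of a disjunctive sum is the nim-sum of the parts.
Combined value = 3 XOR 16 = 19.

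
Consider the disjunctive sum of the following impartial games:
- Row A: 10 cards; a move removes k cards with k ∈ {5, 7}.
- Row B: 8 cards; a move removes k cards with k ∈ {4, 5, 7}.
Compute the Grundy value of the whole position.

0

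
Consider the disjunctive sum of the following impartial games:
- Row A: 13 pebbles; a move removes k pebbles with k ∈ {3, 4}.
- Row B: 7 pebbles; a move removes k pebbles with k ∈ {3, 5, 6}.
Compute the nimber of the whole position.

Build the Grundy sequence for row A with g(k) = mex{g(k−s) : s ∈ {3, 4}, s ≤ k}:
g(0) = mex{} = 0
g(1) = mex{} = 0
g(2) = mex{} = 0
g(3) = mex{0} = 1
g(4) = mex{0} = 1
g(5) = mex{0} = 1
g(6) = mex{0,1} = 2
g(7) = mex{1} = 0
g(8) = mex{1} = 0
g(9) = mex{1,2} = 0
g(10) = mex{0,2} = 1
g(11) = mex{0} = 1
g(12) = mex{0} = 1
g(13) = mex{0,1} = 2
So g(13) = 2.
Grundy values for row B (subtraction set {3, 5, 6}):
k:     0  1  2  3  4  5  6  7
g(k):  0  0  0  1  1  1  2  2
So g(7) = 2.
By the Sprague-Grundy theorem, the Grundy value of a sum of independent games is the XOR of the component values.
Combined value = 2 ⊕ 2 = 0.

0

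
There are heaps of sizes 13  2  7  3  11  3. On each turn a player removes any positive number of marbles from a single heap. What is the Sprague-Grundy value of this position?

Compute the nim-sum pairwise:
13 XOR 2 = 15
15 XOR 7 = 8
8 XOR 3 = 11
11 XOR 11 = 0
0 XOR 3 = 3

3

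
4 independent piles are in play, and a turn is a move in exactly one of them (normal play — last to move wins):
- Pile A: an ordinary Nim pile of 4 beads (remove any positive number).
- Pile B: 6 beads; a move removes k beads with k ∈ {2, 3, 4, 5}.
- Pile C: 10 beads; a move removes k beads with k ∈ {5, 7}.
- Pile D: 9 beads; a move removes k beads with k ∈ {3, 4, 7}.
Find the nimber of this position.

6

Pile A is a plain Nim pile of size 4, so its Grundy value is 4.
Grundy values for pile B (subtraction set {2, 3, 4, 5}):
g(0) = mex{} = 0
g(1) = mex{} = 0
g(2) = mex{0} = 1
g(3) = mex{0} = 1
g(4) = mex{0,1} = 2
g(5) = mex{0,1} = 2
g(6) = mex{0,1,2} = 3
So g(6) = 3.
Grundy values for pile C (subtraction set {5, 7}):
k:     0  1  2  3  4  5  6  7  8  9 10
g(k):  0  0  0  0  0  1  1  1  1  1  2
So g(10) = 2.
For pile D, compute g(0), g(1), … with moves {3, 4, 7}:
k:     0  1  2  3  4  5  6  7  8  9
g(k):  0  0  0  1  1  1  2  2  2  3
So g(9) = 3.
The value of a disjunctive sum is the nim-sum of the parts.
Combined value = 4 ⊕ 3 ⊕ 2 ⊕ 3 = 6.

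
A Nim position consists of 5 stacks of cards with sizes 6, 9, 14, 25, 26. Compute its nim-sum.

2

Write each in binary and XOR column by column:
  00110  (6)
  01001  (9)
  01110  (14)
  11001  (25)
  11010  (26)
  -----
  00010  (2)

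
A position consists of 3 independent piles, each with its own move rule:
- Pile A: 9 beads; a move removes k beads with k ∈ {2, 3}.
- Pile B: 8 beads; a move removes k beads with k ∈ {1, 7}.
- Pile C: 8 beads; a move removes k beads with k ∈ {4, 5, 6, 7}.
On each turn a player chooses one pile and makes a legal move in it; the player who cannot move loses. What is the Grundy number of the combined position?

Build the Grundy sequence for pile A with g(k) = mex{g(k−s) : s ∈ {2, 3}, s ≤ k}:
g(0) = mex{} = 0
g(1) = mex{} = 0
g(2) = mex{0} = 1
g(3) = mex{0} = 1
g(4) = mex{0,1} = 2
g(5) = mex{1} = 0
g(6) = mex{1,2} = 0
g(7) = mex{0,2} = 1
g(8) = mex{0} = 1
g(9) = mex{0,1} = 2
So g(9) = 2.
Grundy values for pile B (subtraction set {1, 7}):
g(0) = mex{} = 0
g(1) = mex{0} = 1
g(2) = mex{1} = 0
g(3) = mex{0} = 1
g(4) = mex{1} = 0
g(5) = mex{0} = 1
g(6) = mex{1} = 0
g(7) = mex{0} = 1
g(8) = mex{1} = 0
So g(8) = 0.
For pile C, compute g(0), g(1), … with moves {4, 5, 6, 7}:
k:     0  1  2  3  4  5  6  7  8
g(k):  0  0  0  0  1  1  1  1  2
So g(8) = 2.
By the Sprague-Grundy theorem, the Grundy value of a sum of independent games is the XOR of the component values.
Combined value = 2 XOR 0 XOR 2 = 0.

0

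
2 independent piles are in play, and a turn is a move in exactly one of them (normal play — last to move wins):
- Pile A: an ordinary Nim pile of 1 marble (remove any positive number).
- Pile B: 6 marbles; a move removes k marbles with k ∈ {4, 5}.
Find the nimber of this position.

0

Pile A is a plain Nim pile of size 1, so its Grundy value is 1.
Grundy values for pile B (subtraction set {4, 5}):
k:     0  1  2  3  4  5  6
g(k):  0  0  0  0  1  1  1
So g(6) = 1.
By the Sprague-Grundy theorem, the Grundy value of a sum of independent games is the XOR of the component values.
Combined value = 1 XOR 1 = 0.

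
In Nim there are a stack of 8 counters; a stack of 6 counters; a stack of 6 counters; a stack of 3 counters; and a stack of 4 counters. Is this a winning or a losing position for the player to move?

Nim-sum: 8 ^ 6 ^ 6 ^ 3 ^ 4 = 15.
The nim-sum is 15 ≠ 0, so this is an N-position: the player to move can win.

Winning position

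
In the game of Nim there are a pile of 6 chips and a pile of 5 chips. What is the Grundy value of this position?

Bitwise XOR of the heap sizes:
  110  (6)
  101  (5)
  ---
  011  (3)

3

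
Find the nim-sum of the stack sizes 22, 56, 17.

Compute the nim-sum pairwise:
22 XOR 56 = 46
46 XOR 17 = 63

63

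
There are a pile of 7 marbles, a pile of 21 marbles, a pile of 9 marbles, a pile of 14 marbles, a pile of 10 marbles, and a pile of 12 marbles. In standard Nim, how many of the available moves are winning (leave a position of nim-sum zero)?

1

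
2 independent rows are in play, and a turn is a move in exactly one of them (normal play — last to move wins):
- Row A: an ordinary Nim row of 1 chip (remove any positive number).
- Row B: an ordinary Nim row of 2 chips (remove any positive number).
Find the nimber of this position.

3

Row A is a plain Nim row of size 1, so its Grundy value is 1.
Row B is a plain Nim row of size 2, so its Grundy value is 2.
The value of a disjunctive sum is the nim-sum of the parts.
Combined value = 1 ⊕ 2 = 3.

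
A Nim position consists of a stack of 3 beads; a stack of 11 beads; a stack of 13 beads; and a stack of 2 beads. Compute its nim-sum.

Write each in binary and XOR column by column:
  0011  (3)
  1011  (11)
  1101  (13)
  0010  (2)
  ----
  0111  (7)

7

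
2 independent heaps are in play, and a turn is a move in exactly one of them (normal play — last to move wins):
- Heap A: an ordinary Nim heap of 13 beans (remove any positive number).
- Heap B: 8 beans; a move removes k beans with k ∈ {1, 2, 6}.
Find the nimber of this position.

12

Heap A is a plain Nim heap of size 13, so its Grundy value is 13.
For heap B, compute g(0), g(1), … with moves {1, 2, 6}:
k:     0  1  2  3  4  5  6  7  8
g(k):  0  1  2  0  1  2  3  0  1
So g(8) = 1.
By the Sprague-Grundy theorem, the Grundy value of a sum of independent games is the XOR of the component values.
Combined value = 13 ⊕ 1 = 12.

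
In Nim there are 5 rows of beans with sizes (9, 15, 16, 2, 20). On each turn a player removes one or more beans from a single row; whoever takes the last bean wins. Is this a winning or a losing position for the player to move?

Losing position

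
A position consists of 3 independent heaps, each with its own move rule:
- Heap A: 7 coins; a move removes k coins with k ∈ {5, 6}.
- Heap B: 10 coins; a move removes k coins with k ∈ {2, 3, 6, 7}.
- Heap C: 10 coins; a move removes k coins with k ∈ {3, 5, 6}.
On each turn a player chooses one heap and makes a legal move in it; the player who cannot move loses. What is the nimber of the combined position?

For heap A, compute g(0), g(1), … with moves {5, 6}:
k:     0  1  2  3  4  5  6  7
g(k):  0  0  0  0  0  1  1  1
So g(7) = 1.
For heap B, compute g(0), g(1), … with moves {2, 3, 6, 7}:
g(0) = mex{} = 0
g(1) = mex{} = 0
g(2) = mex{0} = 1
g(3) = mex{0} = 1
g(4) = mex{0,1} = 2
g(5) = mex{1} = 0
g(6) = mex{0,1,2} = 3
g(7) = mex{0,2} = 1
g(8) = mex{0,1,3} = 2
g(9) = mex{1,3} = 0
g(10) = mex{1,2} = 0
So g(10) = 0.
Build the Grundy sequence for heap C with g(k) = mex{g(k−s) : s ∈ {3, 5, 6}, s ≤ k}:
k:     0  1  2  3  4  5  6  7  8  9 10
g(k):  0  0  0  1  1  1  2  2  2  0  0
So g(10) = 0.
By the Sprague-Grundy theorem, the Grundy value of a sum of independent games is the XOR of the component values.
Combined value = 1 ⊕ 0 ⊕ 0 = 1.

1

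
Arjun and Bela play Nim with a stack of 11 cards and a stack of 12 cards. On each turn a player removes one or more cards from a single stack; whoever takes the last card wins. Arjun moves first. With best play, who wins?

Arjun wins

Compute the nim-sum pairwise:
11 ⊕ 12 = 7
The nim-sum is 7 ≠ 0, so this is an N-position: the player to move can win; Arjun has a winning move.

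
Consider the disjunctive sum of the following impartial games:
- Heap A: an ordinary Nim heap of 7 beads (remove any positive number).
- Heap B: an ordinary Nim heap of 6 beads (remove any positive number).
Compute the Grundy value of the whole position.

Heap A is a plain Nim heap of size 7, so its Grundy value is 7.
Heap B is a plain Nim heap of size 6, so its Grundy value is 6.
The value of a disjunctive sum is the nim-sum of the parts.
Combined value = 7 XOR 6 = 1.

1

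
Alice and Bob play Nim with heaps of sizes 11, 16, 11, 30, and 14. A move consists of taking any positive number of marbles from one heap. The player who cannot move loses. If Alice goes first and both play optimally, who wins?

Bob wins

Nim-sum: 11 ⊕ 16 ⊕ 11 ⊕ 30 ⊕ 14 = 0.
The nim-sum is 0, so this is a P-position: the player to move is in a losing position under optimal play; Alice is about to move from it and so loses — Bob wins.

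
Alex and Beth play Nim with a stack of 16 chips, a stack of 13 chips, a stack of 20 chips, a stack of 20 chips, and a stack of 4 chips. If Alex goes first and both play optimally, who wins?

Alex wins

Compute the nim-sum pairwise:
16 ⊕ 13 = 29
29 ⊕ 20 = 9
9 ⊕ 20 = 29
29 ⊕ 4 = 25
The nim-sum is 25 ≠ 0, so this is an N-position: the player to move can win; Alex has a winning move.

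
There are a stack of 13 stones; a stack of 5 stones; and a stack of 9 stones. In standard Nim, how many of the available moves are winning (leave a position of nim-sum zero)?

Compute the nim-sum pairwise:
13 ^ 5 = 8
8 ^ 9 = 1
The overall nim-sum is X = 1. A stack of size p has a winning move iff p XOR X < p (reduce it to p XOR X).
  13: 13 XOR 1 = 12 < 13 — winning move (to 12).
  5: 5 XOR 1 = 4 < 5 — winning move (to 4).
  9: 9 XOR 1 = 8 < 9 — winning move (to 8).
That gives 3 winning moves.

3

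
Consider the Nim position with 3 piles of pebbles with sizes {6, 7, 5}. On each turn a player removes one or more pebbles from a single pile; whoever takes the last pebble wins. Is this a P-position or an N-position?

In binary:
  110  (6)
  111  (7)
  101  (5)
  ---
  100  (4)
The nim-sum is 4 ≠ 0, so this is an N-position: the player to move can win.

N-position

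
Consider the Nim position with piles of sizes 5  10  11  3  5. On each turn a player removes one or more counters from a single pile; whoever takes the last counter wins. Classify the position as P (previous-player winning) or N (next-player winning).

N-position

Compute the nim-sum pairwise:
5 ⊕ 10 = 15
15 ⊕ 11 = 4
4 ⊕ 3 = 7
7 ⊕ 5 = 2
The nim-sum is 2 ≠ 0, so this is an N-position: the player to move can win.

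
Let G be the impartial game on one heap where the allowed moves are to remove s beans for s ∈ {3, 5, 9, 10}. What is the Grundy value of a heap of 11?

Compute g(0), g(1), … for moves {3, 5, 9, 10}:
g(0) = mex{} = 0
g(1) = mex{} = 0
g(2) = mex{} = 0
g(3) = mex{0} = 1
g(4) = mex{0} = 1
g(5) = mex{0} = 1
g(6) = mex{0,1} = 2
g(7) = mex{0,1} = 2
g(8) = mex{1} = 0
g(9) = mex{0,1,2} = 3
g(10) = mex{0,1,2} = 3
g(11) = mex{0,2} = 1
So g(11) = 1.

1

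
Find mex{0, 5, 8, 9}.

1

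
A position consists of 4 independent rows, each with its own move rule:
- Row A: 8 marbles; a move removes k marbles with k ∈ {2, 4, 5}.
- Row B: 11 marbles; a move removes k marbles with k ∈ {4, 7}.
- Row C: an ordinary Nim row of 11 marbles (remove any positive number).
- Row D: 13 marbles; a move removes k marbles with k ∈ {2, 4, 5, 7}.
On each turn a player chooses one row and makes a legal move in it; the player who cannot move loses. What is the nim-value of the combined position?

9

Grundy values for row A (subtraction set {2, 4, 5}):
g(0) = mex{} = 0
g(1) = mex{} = 0
g(2) = mex{0} = 1
g(3) = mex{0} = 1
g(4) = mex{0,1} = 2
g(5) = mex{0,1} = 2
g(6) = mex{0,1,2} = 3
g(7) = mex{1,2} = 0
g(8) = mex{1,2,3} = 0
So g(8) = 0.
For row B, compute g(0), g(1), … with moves {4, 7}:
k:     0  1  2  3  4  5  6  7  8  9 10 11
g(k):  0  0  0  0  1  1  1  1  2  2  2  0
So g(11) = 0.
Row C is a plain Nim row of size 11, so its Grundy value is 11.
Grundy values for row D (subtraction set {2, 4, 5, 7}):
k:     0  1  2  3  4  5  6  7  8  9 10 11 12 13
g(k):  0  0  1  1  2  2  3  3  4  0  0  1  1  2
So g(13) = 2.
By the Sprague-Grundy theorem, the Grundy value of a sum of independent games is the XOR of the component values.
Combined value = 0 XOR 0 XOR 11 XOR 2 = 9.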